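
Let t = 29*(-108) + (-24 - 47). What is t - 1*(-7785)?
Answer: 4582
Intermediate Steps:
t = -3203 (t = -3132 - 71 = -3203)
t - 1*(-7785) = -3203 - 1*(-7785) = -3203 + 7785 = 4582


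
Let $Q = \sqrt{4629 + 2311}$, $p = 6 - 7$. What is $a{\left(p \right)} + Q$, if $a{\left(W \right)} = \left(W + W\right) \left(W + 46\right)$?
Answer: $-90 + 2 \sqrt{1735} \approx -6.6933$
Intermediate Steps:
$p = -1$ ($p = 6 - 7 = -1$)
$a{\left(W \right)} = 2 W \left(46 + W\right)$
$Q = 2 \sqrt{1735}$ ($Q = \sqrt{6940} = 2 \sqrt{1735} \approx 83.307$)
$a{\left(p \right)} + Q = 2 \left(-1\right) \left(46 - 1\right) + 2 \sqrt{1735} = 2 \left(-1\right) 45 + 2 \sqrt{1735} = -90 + 2 \sqrt{1735}$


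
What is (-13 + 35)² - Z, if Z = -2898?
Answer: 3382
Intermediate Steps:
(-13 + 35)² - Z = (-13 + 35)² - 1*(-2898) = 22² + 2898 = 484 + 2898 = 3382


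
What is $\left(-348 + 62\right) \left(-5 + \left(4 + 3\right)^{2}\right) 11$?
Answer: $-138424$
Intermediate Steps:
$\left(-348 + 62\right) \left(-5 + \left(4 + 3\right)^{2}\right) 11 = - 286 \left(-5 + 7^{2}\right) 11 = - 286 \left(-5 + 49\right) 11 = - 286 \cdot 44 \cdot 11 = \left(-286\right) 484 = -138424$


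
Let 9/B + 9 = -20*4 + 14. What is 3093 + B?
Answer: 77322/25 ≈ 3092.9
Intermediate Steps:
B = -3/25 (B = 9/(-9 + (-20*4 + 14)) = 9/(-9 + (-80 + 14)) = 9/(-9 - 66) = 9/(-75) = 9*(-1/75) = -3/25 ≈ -0.12000)
3093 + B = 3093 - 3/25 = 77322/25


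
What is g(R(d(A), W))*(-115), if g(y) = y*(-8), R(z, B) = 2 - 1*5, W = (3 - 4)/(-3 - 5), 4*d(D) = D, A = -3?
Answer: -2760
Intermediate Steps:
d(D) = D/4
W = ⅛ (W = -1/(-8) = -1*(-⅛) = ⅛ ≈ 0.12500)
R(z, B) = -3 (R(z, B) = 2 - 5 = -3)
g(y) = -8*y
g(R(d(A), W))*(-115) = -8*(-3)*(-115) = 24*(-115) = -2760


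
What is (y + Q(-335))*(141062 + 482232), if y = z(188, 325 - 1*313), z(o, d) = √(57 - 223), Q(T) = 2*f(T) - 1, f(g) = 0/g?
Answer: -623294 + 623294*I*√166 ≈ -6.2329e+5 + 8.0306e+6*I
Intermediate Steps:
f(g) = 0
Q(T) = -1 (Q(T) = 2*0 - 1 = 0 - 1 = -1)
z(o, d) = I*√166 (z(o, d) = √(-166) = I*√166)
y = I*√166 ≈ 12.884*I
(y + Q(-335))*(141062 + 482232) = (I*√166 - 1)*(141062 + 482232) = (-1 + I*√166)*623294 = -623294 + 623294*I*√166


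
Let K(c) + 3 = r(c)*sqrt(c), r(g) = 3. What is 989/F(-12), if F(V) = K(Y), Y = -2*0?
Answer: -989/3 ≈ -329.67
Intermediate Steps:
Y = 0
K(c) = -3 + 3*sqrt(c)
F(V) = -3 (F(V) = -3 + 3*sqrt(0) = -3 + 3*0 = -3 + 0 = -3)
989/F(-12) = 989/(-3) = 989*(-1/3) = -989/3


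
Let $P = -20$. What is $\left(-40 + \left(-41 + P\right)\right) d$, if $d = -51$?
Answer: $5151$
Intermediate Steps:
$\left(-40 + \left(-41 + P\right)\right) d = \left(-40 - 61\right) \left(-51\right) = \left(-101\right) \left(-51\right) = 5151$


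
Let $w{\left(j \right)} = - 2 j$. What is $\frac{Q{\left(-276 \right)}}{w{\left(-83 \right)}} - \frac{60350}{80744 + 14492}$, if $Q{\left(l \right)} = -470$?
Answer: $- \frac{13694755}{3952294} \approx -3.465$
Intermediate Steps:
$\frac{Q{\left(-276 \right)}}{w{\left(-83 \right)}} - \frac{60350}{80744 + 14492} = - \frac{470}{\left(-2\right) \left(-83\right)} - \frac{60350}{80744 + 14492} = - \frac{470}{166} - \frac{60350}{95236} = \left(-470\right) \frac{1}{166} - \frac{30175}{47618} = - \frac{235}{83} - \frac{30175}{47618} = - \frac{13694755}{3952294}$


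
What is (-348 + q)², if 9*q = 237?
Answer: 931225/9 ≈ 1.0347e+5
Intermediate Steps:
q = 79/3 (q = (⅑)*237 = 79/3 ≈ 26.333)
(-348 + q)² = (-348 + 79/3)² = (-965/3)² = 931225/9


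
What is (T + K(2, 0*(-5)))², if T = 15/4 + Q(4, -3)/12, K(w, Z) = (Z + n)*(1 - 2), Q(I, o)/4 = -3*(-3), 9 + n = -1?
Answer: 4489/16 ≈ 280.56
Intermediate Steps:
n = -10 (n = -9 - 1 = -10)
Q(I, o) = 36 (Q(I, o) = 4*(-3*(-3)) = 4*9 = 36)
K(w, Z) = 10 - Z (K(w, Z) = (Z - 10)*(1 - 2) = (-10 + Z)*(-1) = 10 - Z)
T = 27/4 (T = 15/4 + 36/12 = 15*(¼) + 36*(1/12) = 15/4 + 3 = 27/4 ≈ 6.7500)
(T + K(2, 0*(-5)))² = (27/4 + (10 - 0*(-5)))² = (27/4 + (10 - 1*0))² = (27/4 + (10 + 0))² = (27/4 + 10)² = (67/4)² = 4489/16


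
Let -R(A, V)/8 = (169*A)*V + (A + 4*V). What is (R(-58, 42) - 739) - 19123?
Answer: 3272730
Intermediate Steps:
R(A, V) = -32*V - 8*A - 1352*A*V (R(A, V) = -8*((169*A)*V + (A + 4*V)) = -8*(169*A*V + (A + 4*V)) = -8*(A + 4*V + 169*A*V) = -32*V - 8*A - 1352*A*V)
(R(-58, 42) - 739) - 19123 = ((-32*42 - 8*(-58) - 1352*(-58)*42) - 739) - 19123 = ((-1344 + 464 + 3293472) - 739) - 19123 = (3292592 - 739) - 19123 = 3291853 - 19123 = 3272730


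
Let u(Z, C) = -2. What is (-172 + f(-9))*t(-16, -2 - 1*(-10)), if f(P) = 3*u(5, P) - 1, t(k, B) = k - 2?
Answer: 3222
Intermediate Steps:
t(k, B) = -2 + k
f(P) = -7 (f(P) = 3*(-2) - 1 = -6 - 1 = -7)
(-172 + f(-9))*t(-16, -2 - 1*(-10)) = (-172 - 7)*(-2 - 16) = -179*(-18) = 3222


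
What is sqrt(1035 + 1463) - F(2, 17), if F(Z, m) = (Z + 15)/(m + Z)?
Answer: -17/19 + sqrt(2498) ≈ 49.085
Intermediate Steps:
F(Z, m) = (15 + Z)/(Z + m)
sqrt(1035 + 1463) - F(2, 17) = sqrt(1035 + 1463) - (15 + 2)/(2 + 17) = sqrt(2498) - 17/19 = -17/19 + sqrt(2498)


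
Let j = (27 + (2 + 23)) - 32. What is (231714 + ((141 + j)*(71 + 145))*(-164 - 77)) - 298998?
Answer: -8448300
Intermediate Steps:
j = 20 (j = (27 + 25) - 32 = 52 - 32 = 20)
(231714 + ((141 + j)*(71 + 145))*(-164 - 77)) - 298998 = (231714 + ((141 + 20)*(71 + 145))*(-164 - 77)) - 298998 = (231714 + (161*216)*(-241)) - 298998 = (231714 + 34776*(-241)) - 298998 = (231714 - 8381016) - 298998 = -8149302 - 298998 = -8448300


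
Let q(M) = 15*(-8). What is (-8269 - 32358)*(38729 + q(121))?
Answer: -1568567843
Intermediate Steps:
q(M) = -120
(-8269 - 32358)*(38729 + q(121)) = (-8269 - 32358)*(38729 - 120) = -40627*38609 = -1568567843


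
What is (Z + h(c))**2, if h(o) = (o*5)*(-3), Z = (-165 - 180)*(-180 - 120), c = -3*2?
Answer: 10730888100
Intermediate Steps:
c = -6
Z = 103500 (Z = -345*(-300) = 103500)
h(o) = -15*o (h(o) = (5*o)*(-3) = -15*o)
(Z + h(c))**2 = (103500 - 15*(-6))**2 = (103500 + 90)**2 = 103590**2 = 10730888100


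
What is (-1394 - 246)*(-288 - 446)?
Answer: 1203760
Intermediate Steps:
(-1394 - 246)*(-288 - 446) = -1640*(-734) = 1203760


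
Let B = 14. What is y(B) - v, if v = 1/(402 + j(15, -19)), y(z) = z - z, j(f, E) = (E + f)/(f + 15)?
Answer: -15/6028 ≈ -0.0024884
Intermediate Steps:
j(f, E) = (E + f)/(15 + f)
y(z) = 0
v = 15/6028 (v = 1/(402 + (-19 + 15)/(15 + 15)) = 1/(402 - 4/30) = 1/(402 + (1/30)*(-4)) = 1/(402 - 2/15) = 1/(6028/15) = 15/6028 ≈ 0.0024884)
y(B) - v = 0 - 1*15/6028 = 0 - 15/6028 = -15/6028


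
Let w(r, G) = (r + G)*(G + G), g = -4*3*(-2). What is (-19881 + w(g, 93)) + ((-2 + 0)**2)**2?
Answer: 1897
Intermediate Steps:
g = 24 (g = -12*(-2) = 24)
w(r, G) = 2*G*(G + r) (w(r, G) = (G + r)*(2*G) = 2*G*(G + r))
(-19881 + w(g, 93)) + ((-2 + 0)**2)**2 = (-19881 + 2*93*(93 + 24)) + ((-2 + 0)**2)**2 = (-19881 + 2*93*117) + ((-2)**2)**2 = (-19881 + 21762) + 4**2 = 1881 + 16 = 1897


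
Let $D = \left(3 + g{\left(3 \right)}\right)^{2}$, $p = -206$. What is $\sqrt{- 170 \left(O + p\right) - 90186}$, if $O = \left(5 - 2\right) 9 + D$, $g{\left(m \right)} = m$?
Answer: $2 i \sqrt{16469} \approx 256.66 i$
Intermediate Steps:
$D = 36$ ($D = \left(3 + 3\right)^{2} = 6^{2} = 36$)
$O = 63$ ($O = \left(5 - 2\right) 9 + 36 = 3 \cdot 9 + 36 = 27 + 36 = 63$)
$\sqrt{- 170 \left(O + p\right) - 90186} = \sqrt{- 170 \left(63 - 206\right) - 90186} = \sqrt{\left(-170\right) \left(-143\right) - 90186} = \sqrt{24310 - 90186} = \sqrt{-65876} = 2 i \sqrt{16469}$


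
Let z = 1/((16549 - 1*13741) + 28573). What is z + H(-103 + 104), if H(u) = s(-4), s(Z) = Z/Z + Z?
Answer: -94142/31381 ≈ -3.0000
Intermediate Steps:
s(Z) = 1 + Z
H(u) = -3 (H(u) = 1 - 4 = -3)
z = 1/31381 (z = 1/((16549 - 13741) + 28573) = 1/(2808 + 28573) = 1/31381 ≈ 3.1866e-5)
z + H(-103 + 104) = 1/31381 - 3 = -94142/31381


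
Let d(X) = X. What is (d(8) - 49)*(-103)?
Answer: 4223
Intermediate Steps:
(d(8) - 49)*(-103) = (8 - 49)*(-103) = -41*(-103) = 4223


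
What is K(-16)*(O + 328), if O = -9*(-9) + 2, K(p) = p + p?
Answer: -13152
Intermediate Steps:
K(p) = 2*p
O = 83 (O = 81 + 2 = 83)
K(-16)*(O + 328) = (2*(-16))*(83 + 328) = -32*411 = -13152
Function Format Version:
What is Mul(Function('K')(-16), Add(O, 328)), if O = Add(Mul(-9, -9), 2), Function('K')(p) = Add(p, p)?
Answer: -13152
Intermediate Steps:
Function('K')(p) = Mul(2, p)
O = 83 (O = Add(81, 2) = 83)
Mul(Function('K')(-16), Add(O, 328)) = Mul(Mul(2, -16), Add(83, 328)) = Mul(-32, 411) = -13152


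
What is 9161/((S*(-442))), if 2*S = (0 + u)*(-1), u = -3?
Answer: -9161/663 ≈ -13.817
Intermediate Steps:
S = 3/2 (S = ((0 - 3)*(-1))/2 = (-3*(-1))/2 = (½)*3 = 3/2 ≈ 1.5000)
9161/((S*(-442))) = 9161/(((3/2)*(-442))) = 9161/(-663) = 9161*(-1/663) = -9161/663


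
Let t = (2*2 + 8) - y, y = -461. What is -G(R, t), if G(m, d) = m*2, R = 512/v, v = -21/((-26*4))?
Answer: -106496/21 ≈ -5071.2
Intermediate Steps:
v = 21/104 (v = -21/(-104) = -21*(-1/104) = 21/104 ≈ 0.20192)
t = 473 (t = (2*2 + 8) - 1*(-461) = (4 + 8) + 461 = 12 + 461 = 473)
R = 53248/21 (R = 512/(21/104) = 512*(104/21) = 53248/21 ≈ 2535.6)
G(m, d) = 2*m
-G(R, t) = -2*53248/21 = -1*106496/21 = -106496/21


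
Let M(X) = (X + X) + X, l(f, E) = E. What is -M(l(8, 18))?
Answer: -54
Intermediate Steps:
M(X) = 3*X (M(X) = 2*X + X = 3*X)
-M(l(8, 18)) = -3*18 = -1*54 = -54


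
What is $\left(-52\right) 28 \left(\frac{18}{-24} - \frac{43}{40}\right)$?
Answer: $\frac{13286}{5} \approx 2657.2$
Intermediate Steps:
$\left(-52\right) 28 \left(\frac{18}{-24} - \frac{43}{40}\right) = - 1456 \left(18 \left(- \frac{1}{24}\right) - \frac{43}{40}\right) = - 1456 \left(- \frac{3}{4} - \frac{43}{40}\right) = \left(-1456\right) \left(- \frac{73}{40}\right) = \frac{13286}{5}$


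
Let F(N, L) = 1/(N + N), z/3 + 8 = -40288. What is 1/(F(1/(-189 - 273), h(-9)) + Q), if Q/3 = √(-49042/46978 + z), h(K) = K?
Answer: -1808653/8936487102 - I*√66698489505217/8936487102 ≈ -0.00020239 - 0.00091388*I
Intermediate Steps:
z = -120888 (z = -24 + 3*(-40288) = -24 - 120864 = -120888)
F(N, L) = 1/(2*N)
Q = 3*I*√66698489505217/23489 (Q = 3*√(-49042/46978 - 120888) = 3*√(-49042*1/46978 - 120888) = 3*√(-24521/23489 - 120888) = 3*√(-2839562753/23489) = 3*(I*√66698489505217/23489) = 3*I*√66698489505217/23489 ≈ 1043.1*I)
1/(F(1/(-189 - 273), h(-9)) + Q) = 1/(1/(2*(1/(-189 - 273))) + 3*I*√66698489505217/23489) = 1/(1/(2*(1/(-462))) + 3*I*√66698489505217/23489) = 1/(1/(2*(-1/462)) + 3*I*√66698489505217/23489) = 1/((½)*(-462) + 3*I*√66698489505217/23489) = 1/(-231 + 3*I*√66698489505217/23489)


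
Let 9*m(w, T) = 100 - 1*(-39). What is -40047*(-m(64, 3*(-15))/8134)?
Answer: 265073/3486 ≈ 76.039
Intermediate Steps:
m(w, T) = 139/9 (m(w, T) = (100 - 1*(-39))/9 = (100 + 39)/9 = (1/9)*139 = 139/9)
-40047*(-m(64, 3*(-15))/8134) = -40047/((-8134/139/9)) = -40047/((-8134*9/139)) = -40047/(-73206/139) = -40047*(-139/73206) = 265073/3486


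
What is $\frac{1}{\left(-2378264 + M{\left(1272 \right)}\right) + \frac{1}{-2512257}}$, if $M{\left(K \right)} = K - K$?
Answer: $- \frac{2512257}{5974810381849} \approx -4.2047 \cdot 10^{-7}$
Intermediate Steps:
$M{\left(K \right)} = 0$
$\frac{1}{\left(-2378264 + M{\left(1272 \right)}\right) + \frac{1}{-2512257}} = \frac{1}{\left(-2378264 + 0\right) + \frac{1}{-2512257}} = \frac{1}{-2378264 - \frac{1}{2512257}} = \frac{1}{- \frac{5974810381849}{2512257}} = - \frac{2512257}{5974810381849}$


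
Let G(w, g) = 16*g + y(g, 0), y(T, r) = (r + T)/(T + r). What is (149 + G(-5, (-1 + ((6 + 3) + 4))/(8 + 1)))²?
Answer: 264196/9 ≈ 29355.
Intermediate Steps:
y(T, r) = 1 (y(T, r) = (T + r)/(T + r) = 1)
G(w, g) = 1 + 16*g (G(w, g) = 16*g + 1 = 1 + 16*g)
(149 + G(-5, (-1 + ((6 + 3) + 4))/(8 + 1)))² = (149 + (1 + 16*((-1 + ((6 + 3) + 4))/(8 + 1))))² = (149 + (1 + 16*((-1 + (9 + 4))/9)))² = (149 + (1 + 16*((-1 + 13)*(⅑))))² = (149 + (1 + 16*(12*(⅑))))² = (149 + (1 + 16*(4/3)))² = (149 + (1 + 64/3))² = (149 + 67/3)² = (514/3)² = 264196/9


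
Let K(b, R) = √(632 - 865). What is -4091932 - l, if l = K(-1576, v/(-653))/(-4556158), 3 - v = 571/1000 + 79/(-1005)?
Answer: -4091932 + I*√233/4556158 ≈ -4.0919e+6 + 3.3503e-6*I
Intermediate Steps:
v = 504029/201000 (v = 3 - (571/1000 + 79/(-1005)) = 3 - (571*(1/1000) + 79*(-1/1005)) = 3 - (571/1000 - 79/1005) = 3 - 1*98971/201000 = 3 - 98971/201000 = 504029/201000 ≈ 2.5076)
K(b, R) = I*√233 (K(b, R) = √(-233) = I*√233)
l = -I*√233/4556158 (l = (I*√233)/(-4556158) = (I*√233)*(-1/4556158) = -I*√233/4556158 ≈ -3.3503e-6*I)
-4091932 - l = -4091932 - (-1)*I*√233/4556158 = -4091932 + I*√233/4556158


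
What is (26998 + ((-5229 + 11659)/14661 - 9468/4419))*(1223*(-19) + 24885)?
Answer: 320262784105088/7198551 ≈ 4.4490e+7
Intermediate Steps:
(26998 + ((-5229 + 11659)/14661 - 9468/4419))*(1223*(-19) + 24885) = (26998 + (6430*(1/14661) - 9468*1/4419))*(-23237 + 24885) = (26998 + (6430/14661 - 1052/491))*1648 = (26998 - 12266242/7198551)*1648 = (194334213656/7198551)*1648 = 320262784105088/7198551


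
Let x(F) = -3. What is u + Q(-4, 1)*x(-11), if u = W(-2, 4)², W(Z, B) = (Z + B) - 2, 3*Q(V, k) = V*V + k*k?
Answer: -17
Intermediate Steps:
Q(V, k) = V²/3 + k²/3 (Q(V, k) = (V*V + k*k)/3 = (V² + k²)/3 = V²/3 + k²/3)
W(Z, B) = -2 + B + Z (W(Z, B) = (B + Z) - 2 = -2 + B + Z)
u = 0 (u = (-2 + 4 - 2)² = 0² = 0)
u + Q(-4, 1)*x(-11) = 0 + ((⅓)*(-4)² + (⅓)*1²)*(-3) = 0 + ((⅓)*16 + (⅓)*1)*(-3) = 0 + (16/3 + ⅓)*(-3) = 0 + (17/3)*(-3) = 0 - 17 = -17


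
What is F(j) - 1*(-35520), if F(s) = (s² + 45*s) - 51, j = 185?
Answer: 78019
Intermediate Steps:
F(s) = -51 + s² + 45*s
F(j) - 1*(-35520) = (-51 + 185² + 45*185) - 1*(-35520) = (-51 + 34225 + 8325) + 35520 = 42499 + 35520 = 78019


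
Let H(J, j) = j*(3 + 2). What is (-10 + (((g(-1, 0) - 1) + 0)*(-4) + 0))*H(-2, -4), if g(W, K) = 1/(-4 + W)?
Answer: 104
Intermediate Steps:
H(J, j) = 5*j (H(J, j) = j*5 = 5*j)
(-10 + (((g(-1, 0) - 1) + 0)*(-4) + 0))*H(-2, -4) = (-10 + (((1/(-4 - 1) - 1) + 0)*(-4) + 0))*(5*(-4)) = (-10 + (((1/(-5) - 1) + 0)*(-4) + 0))*(-20) = (-10 + (((-⅕ - 1) + 0)*(-4) + 0))*(-20) = (-10 + ((-6/5 + 0)*(-4) + 0))*(-20) = (-10 + (-6/5*(-4) + 0))*(-20) = (-10 + (24/5 + 0))*(-20) = (-10 + 24/5)*(-20) = -26/5*(-20) = 104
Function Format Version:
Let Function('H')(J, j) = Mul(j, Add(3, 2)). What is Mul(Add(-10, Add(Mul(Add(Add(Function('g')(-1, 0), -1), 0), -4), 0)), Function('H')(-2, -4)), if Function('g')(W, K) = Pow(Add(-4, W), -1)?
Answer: 104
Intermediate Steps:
Function('H')(J, j) = Mul(5, j) (Function('H')(J, j) = Mul(j, 5) = Mul(5, j))
Mul(Add(-10, Add(Mul(Add(Add(Function('g')(-1, 0), -1), 0), -4), 0)), Function('H')(-2, -4)) = Mul(Add(-10, Add(Mul(Add(Add(Pow(Add(-4, -1), -1), -1), 0), -4), 0)), Mul(5, -4)) = Mul(Add(-10, Add(Mul(Add(Add(Pow(-5, -1), -1), 0), -4), 0)), -20) = Mul(Add(-10, Add(Mul(Add(Add(Rational(-1, 5), -1), 0), -4), 0)), -20) = Mul(Add(-10, Add(Mul(Add(Rational(-6, 5), 0), -4), 0)), -20) = Mul(Add(-10, Add(Mul(Rational(-6, 5), -4), 0)), -20) = Mul(Add(-10, Add(Rational(24, 5), 0)), -20) = Mul(Add(-10, Rational(24, 5)), -20) = Mul(Rational(-26, 5), -20) = 104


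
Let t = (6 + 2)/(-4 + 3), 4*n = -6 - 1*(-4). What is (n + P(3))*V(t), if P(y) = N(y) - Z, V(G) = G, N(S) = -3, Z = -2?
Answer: 12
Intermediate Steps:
n = -1/2 (n = (-6 - 1*(-4))/4 = (-6 + 4)/4 = (1/4)*(-2) = -1/2 ≈ -0.50000)
t = -8 (t = 8/(-1) = 8*(-1) = -8)
P(y) = -1 (P(y) = -3 - 1*(-2) = -3 + 2 = -1)
(n + P(3))*V(t) = (-1/2 - 1)*(-8) = -3/2*(-8) = 12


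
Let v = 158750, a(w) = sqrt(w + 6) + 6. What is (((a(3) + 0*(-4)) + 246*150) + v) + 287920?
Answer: 483579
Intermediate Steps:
a(w) = 6 + sqrt(6 + w) (a(w) = sqrt(6 + w) + 6 = 6 + sqrt(6 + w))
(((a(3) + 0*(-4)) + 246*150) + v) + 287920 = ((((6 + sqrt(6 + 3)) + 0*(-4)) + 246*150) + 158750) + 287920 = ((((6 + sqrt(9)) + 0) + 36900) + 158750) + 287920 = ((((6 + 3) + 0) + 36900) + 158750) + 287920 = (((9 + 0) + 36900) + 158750) + 287920 = ((9 + 36900) + 158750) + 287920 = (36909 + 158750) + 287920 = 195659 + 287920 = 483579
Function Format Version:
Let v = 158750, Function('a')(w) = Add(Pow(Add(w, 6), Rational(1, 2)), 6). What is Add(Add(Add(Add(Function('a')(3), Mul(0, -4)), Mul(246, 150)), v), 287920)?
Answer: 483579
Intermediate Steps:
Function('a')(w) = Add(6, Pow(Add(6, w), Rational(1, 2))) (Function('a')(w) = Add(Pow(Add(6, w), Rational(1, 2)), 6) = Add(6, Pow(Add(6, w), Rational(1, 2))))
Add(Add(Add(Add(Function('a')(3), Mul(0, -4)), Mul(246, 150)), v), 287920) = Add(Add(Add(Add(Add(6, Pow(Add(6, 3), Rational(1, 2))), Mul(0, -4)), Mul(246, 150)), 158750), 287920) = Add(Add(Add(Add(Add(6, Pow(9, Rational(1, 2))), 0), 36900), 158750), 287920) = Add(Add(Add(Add(Add(6, 3), 0), 36900), 158750), 287920) = Add(Add(Add(Add(9, 0), 36900), 158750), 287920) = Add(Add(Add(9, 36900), 158750), 287920) = Add(Add(36909, 158750), 287920) = Add(195659, 287920) = 483579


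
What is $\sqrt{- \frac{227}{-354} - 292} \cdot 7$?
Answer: $\frac{7 i \sqrt{36511914}}{354} \approx 119.48 i$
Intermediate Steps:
$\sqrt{- \frac{227}{-354} - 292} \cdot 7 = \sqrt{\left(-227\right) \left(- \frac{1}{354}\right) - 292} \cdot 7 = \sqrt{\frac{227}{354} - 292} \cdot 7 = \sqrt{- \frac{103141}{354}} \cdot 7 = \frac{i \sqrt{36511914}}{354} \cdot 7 = \frac{7 i \sqrt{36511914}}{354}$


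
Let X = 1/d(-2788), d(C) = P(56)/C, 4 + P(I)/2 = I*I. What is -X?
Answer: 697/1566 ≈ 0.44508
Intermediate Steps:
P(I) = -8 + 2*I**2 (P(I) = -8 + 2*(I*I) = -8 + 2*I**2)
d(C) = 6264/C (d(C) = (-8 + 2*56**2)/C = (-8 + 2*3136)/C = (-8 + 6272)/C = 6264/C)
X = -697/1566 (X = 1/(6264/(-2788)) = 1/(6264*(-1/2788)) = 1/(-1566/697) = -697/1566 ≈ -0.44508)
-X = -1*(-697/1566) = 697/1566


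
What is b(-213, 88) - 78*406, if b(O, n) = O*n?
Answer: -50412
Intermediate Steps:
b(-213, 88) - 78*406 = -213*88 - 78*406 = -18744 - 31668 = -50412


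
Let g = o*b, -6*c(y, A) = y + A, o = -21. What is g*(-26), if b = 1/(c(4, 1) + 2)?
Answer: 468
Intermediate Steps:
c(y, A) = -A/6 - y/6 (c(y, A) = -(y + A)/6 = -(A + y)/6 = -A/6 - y/6)
b = 6/7 (b = 1/((-⅙*1 - ⅙*4) + 2) = 1/((-⅙ - ⅔) + 2) = 1/(-⅚ + 2) = 1/(7/6) = 6/7 ≈ 0.85714)
g = -18 (g = -21*6/7 = -18)
g*(-26) = -18*(-26) = 468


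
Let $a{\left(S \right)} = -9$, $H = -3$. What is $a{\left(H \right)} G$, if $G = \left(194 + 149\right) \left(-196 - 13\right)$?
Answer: $645183$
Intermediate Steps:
$G = -71687$ ($G = 343 \left(-209\right) = -71687$)
$a{\left(H \right)} G = \left(-9\right) \left(-71687\right) = 645183$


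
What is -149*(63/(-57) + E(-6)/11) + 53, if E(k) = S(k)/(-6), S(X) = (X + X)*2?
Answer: 34172/209 ≈ 163.50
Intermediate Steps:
S(X) = 4*X (S(X) = (2*X)*2 = 4*X)
E(k) = -2*k/3 (E(k) = (4*k)/(-6) = (4*k)*(-1/6) = -2*k/3)
-149*(63/(-57) + E(-6)/11) + 53 = -149*(63/(-57) - 2/3*(-6)/11) + 53 = -149*(63*(-1/57) + 4*(1/11)) + 53 = -149*(-21/19 + 4/11) + 53 = -149*(-155/209) + 53 = 23095/209 + 53 = 34172/209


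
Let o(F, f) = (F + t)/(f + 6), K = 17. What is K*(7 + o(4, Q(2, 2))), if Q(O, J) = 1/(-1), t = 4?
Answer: 731/5 ≈ 146.20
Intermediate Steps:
Q(O, J) = -1
o(F, f) = (4 + F)/(6 + f) (o(F, f) = (F + 4)/(f + 6) = (4 + F)/(6 + f))
K*(7 + o(4, Q(2, 2))) = 17*(7 + (4 + 4)/(6 - 1)) = 17*(7 + 8/5) = 17*(43/5) = 731/5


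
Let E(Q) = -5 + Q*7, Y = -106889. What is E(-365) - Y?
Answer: 104329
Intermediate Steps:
E(Q) = -5 + 7*Q
E(-365) - Y = (-5 + 7*(-365)) - 1*(-106889) = (-5 - 2555) + 106889 = -2560 + 106889 = 104329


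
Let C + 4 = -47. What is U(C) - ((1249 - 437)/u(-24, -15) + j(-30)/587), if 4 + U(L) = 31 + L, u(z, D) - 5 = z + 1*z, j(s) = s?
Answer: -127850/25241 ≈ -5.0652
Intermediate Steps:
u(z, D) = 5 + 2*z (u(z, D) = 5 + (z + 1*z) = 5 + (z + z) = 5 + 2*z)
C = -51 (C = -4 - 47 = -51)
U(L) = 27 + L (U(L) = -4 + (31 + L) = 27 + L)
U(C) - ((1249 - 437)/u(-24, -15) + j(-30)/587) = (27 - 51) - ((1249 - 437)/(5 + 2*(-24)) - 30/587) = -24 - (812/(5 - 48) - 30*1/587) = -24 - (812/(-43) - 30/587) = -24 - (812*(-1/43) - 30/587) = -24 - (-812/43 - 30/587) = -24 - 1*(-477934/25241) = -24 + 477934/25241 = -127850/25241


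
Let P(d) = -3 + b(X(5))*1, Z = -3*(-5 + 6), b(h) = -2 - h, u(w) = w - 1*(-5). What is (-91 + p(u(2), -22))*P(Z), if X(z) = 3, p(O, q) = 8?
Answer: 664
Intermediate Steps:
u(w) = 5 + w (u(w) = w + 5 = 5 + w)
Z = -3 (Z = -3*1 = -3)
P(d) = -8 (P(d) = -3 + (-2 - 1*3)*1 = -3 + (-2 - 3)*1 = -3 - 5*1 = -3 - 5 = -8)
(-91 + p(u(2), -22))*P(Z) = (-91 + 8)*(-8) = -83*(-8) = 664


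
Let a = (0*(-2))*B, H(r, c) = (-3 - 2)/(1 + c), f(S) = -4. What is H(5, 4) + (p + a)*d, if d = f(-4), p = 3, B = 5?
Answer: -13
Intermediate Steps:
H(r, c) = -5/(1 + c)
a = 0 (a = (0*(-2))*5 = 0*5 = 0)
d = -4
H(5, 4) + (p + a)*d = -5/(1 + 4) + (3 + 0)*(-4) = -5/5 + 3*(-4) = -5*⅕ - 12 = -1 - 12 = -13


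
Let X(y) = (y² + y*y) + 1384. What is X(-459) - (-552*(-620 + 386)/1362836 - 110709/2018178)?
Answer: 32298327213367933/76401267578 ≈ 4.2275e+5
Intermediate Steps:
X(y) = 1384 + 2*y² (X(y) = (y² + y²) + 1384 = 2*y² + 1384 = 1384 + 2*y²)
X(-459) - (-552*(-620 + 386)/1362836 - 110709/2018178) = (1384 + 2*(-459)²) - (-552*(-620 + 386)/1362836 - 110709/2018178) = (1384 + 2*210681) - (-552*(-234)*(1/1362836) - 110709*1/2018178) = (1384 + 421362) - (129168*(1/1362836) - 12301/224242) = 422746 - (32292/340709 - 12301/224242) = 422746 - 1*3050161255/76401267578 = 422746 - 3050161255/76401267578 = 32298327213367933/76401267578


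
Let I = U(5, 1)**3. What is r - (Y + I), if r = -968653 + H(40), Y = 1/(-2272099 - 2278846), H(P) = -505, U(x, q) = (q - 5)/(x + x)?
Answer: -110264611576213/113773625 ≈ -9.6916e+5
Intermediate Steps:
U(x, q) = (-5 + q)/(2*x) (U(x, q) = (-5 + q)/((2*x)) = (-5 + q)*(1/(2*x)) = (-5 + q)/(2*x))
I = -8/125 (I = ((1/2)*(-5 + 1)/5)**3 = ((1/2)*(1/5)*(-4))**3 = (-2/5)**3 = -8/125 ≈ -0.064000)
Y = -1/4550945 (Y = 1/(-4550945) = -1/4550945 ≈ -2.1973e-7)
r = -969158 (r = -968653 - 505 = -969158)
r - (Y + I) = -969158 - (-1/4550945 - 8/125) = -969158 - 1*(-7281537/113773625) = -969158 + 7281537/113773625 = -110264611576213/113773625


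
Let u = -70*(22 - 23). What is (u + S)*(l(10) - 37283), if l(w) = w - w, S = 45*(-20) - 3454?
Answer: 159720372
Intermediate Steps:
S = -4354 (S = -900 - 3454 = -4354)
l(w) = 0
u = 70 (u = -70*(-1) = 70)
(u + S)*(l(10) - 37283) = (70 - 4354)*(0 - 37283) = -4284*(-37283) = 159720372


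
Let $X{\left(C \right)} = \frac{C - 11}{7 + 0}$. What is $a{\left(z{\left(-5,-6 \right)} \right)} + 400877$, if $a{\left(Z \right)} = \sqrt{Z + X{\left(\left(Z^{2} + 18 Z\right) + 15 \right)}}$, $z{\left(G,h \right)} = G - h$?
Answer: $400877 + \frac{\sqrt{210}}{7} \approx 4.0088 \cdot 10^{5}$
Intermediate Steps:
$X{\left(C \right)} = - \frac{11}{7} + \frac{C}{7}$ ($X{\left(C \right)} = \frac{-11 + C}{7} = \left(-11 + C\right) \frac{1}{7} = - \frac{11}{7} + \frac{C}{7}$)
$a{\left(Z \right)} = \sqrt{\frac{4}{7} + \frac{Z^{2}}{7} + \frac{25 Z}{7}}$ ($a{\left(Z \right)} = \sqrt{Z + \left(- \frac{11}{7} + \frac{\left(Z^{2} + 18 Z\right) + 15}{7}\right)} = \sqrt{Z + \left(- \frac{11}{7} + \frac{15 + Z^{2} + 18 Z}{7}\right)} = \sqrt{Z - \left(- \frac{4}{7} - \frac{18 Z}{7} - \frac{Z^{2}}{7}\right)} = \sqrt{Z + \left(\frac{4}{7} + \frac{Z^{2}}{7} + \frac{18 Z}{7}\right)} = \sqrt{\frac{4}{7} + \frac{Z^{2}}{7} + \frac{25 Z}{7}}$)
$a{\left(z{\left(-5,-6 \right)} \right)} + 400877 = \frac{\sqrt{28 + 7 \left(-5 - -6\right)^{2} + 175 \left(-5 - -6\right)}}{7} + 400877 = \frac{\sqrt{28 + 7 \left(-5 + 6\right)^{2} + 175 \left(-5 + 6\right)}}{7} + 400877 = \frac{\sqrt{28 + 7 \cdot 1^{2} + 175 \cdot 1}}{7} + 400877 = \frac{\sqrt{28 + 7 \cdot 1 + 175}}{7} + 400877 = \frac{\sqrt{28 + 7 + 175}}{7} + 400877 = \frac{\sqrt{210}}{7} + 400877 = 400877 + \frac{\sqrt{210}}{7}$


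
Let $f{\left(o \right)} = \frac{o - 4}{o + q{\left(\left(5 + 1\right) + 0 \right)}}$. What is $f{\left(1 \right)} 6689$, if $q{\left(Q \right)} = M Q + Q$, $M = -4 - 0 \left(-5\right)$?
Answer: $\frac{20067}{17} \approx 1180.4$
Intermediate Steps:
$M = -4$ ($M = -4 - 0 = -4 + 0 = -4$)
$q{\left(Q \right)} = - 3 Q$ ($q{\left(Q \right)} = - 4 Q + Q = - 3 Q$)
$f{\left(o \right)} = \frac{-4 + o}{-18 + o}$ ($f{\left(o \right)} = \frac{o - 4}{o - 3 \left(\left(5 + 1\right) + 0\right)} = \frac{-4 + o}{o - 3 \left(6 + 0\right)} = \frac{-4 + o}{o - 18} = \frac{-4 + o}{-18 + o}$)
$f{\left(1 \right)} 6689 = \frac{-4 + 1}{-18 + 1} \cdot 6689 = \frac{1}{-17} \left(-3\right) 6689 = \left(- \frac{1}{17}\right) \left(-3\right) 6689 = \frac{3}{17} \cdot 6689 = \frac{20067}{17}$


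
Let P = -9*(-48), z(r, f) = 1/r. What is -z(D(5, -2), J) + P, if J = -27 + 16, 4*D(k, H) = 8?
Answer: 863/2 ≈ 431.50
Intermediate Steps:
D(k, H) = 2 (D(k, H) = (¼)*8 = 2)
J = -11
P = 432
-z(D(5, -2), J) + P = -1/2 + 432 = -1*½ + 432 = -½ + 432 = 863/2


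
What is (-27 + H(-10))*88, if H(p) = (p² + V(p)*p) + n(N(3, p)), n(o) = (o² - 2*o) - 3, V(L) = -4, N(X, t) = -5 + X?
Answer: 10384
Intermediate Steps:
n(o) = -3 + o² - 2*o
H(p) = 5 + p² - 4*p (H(p) = (p² - 4*p) + (-3 + (-5 + 3)² - 2*(-5 + 3)) = (p² - 4*p) + (-3 + (-2)² - 2*(-2)) = (p² - 4*p) + (-3 + 4 + 4) = (p² - 4*p) + 5 = 5 + p² - 4*p)
(-27 + H(-10))*88 = (-27 + (5 + (-10)² - 4*(-10)))*88 = (-27 + (5 + 100 + 40))*88 = (-27 + 145)*88 = 118*88 = 10384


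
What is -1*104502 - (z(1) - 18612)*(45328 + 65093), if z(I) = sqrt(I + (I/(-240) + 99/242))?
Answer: 2055051150 - 36807*sqrt(611985)/220 ≈ 2.0549e+9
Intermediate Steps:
z(I) = sqrt(9/22 + 239*I/240) (z(I) = sqrt(I + (I*(-1/240) + 99*(1/242))) = sqrt(I + (-I/240 + 9/22)) = sqrt(I + (9/22 - I/240)) = sqrt(9/22 + 239*I/240))
-1*104502 - (z(1) - 18612)*(45328 + 65093) = -1*104502 - (sqrt(178200 + 433785*1)/660 - 18612)*(45328 + 65093) = -104502 - (sqrt(178200 + 433785)/660 - 18612)*110421 = -104502 - (sqrt(611985)/660 - 18612)*110421 = -104502 - (-18612 + sqrt(611985)/660)*110421 = -104502 - (-2055155652 + 36807*sqrt(611985)/220) = -104502 + (2055155652 - 36807*sqrt(611985)/220) = 2055051150 - 36807*sqrt(611985)/220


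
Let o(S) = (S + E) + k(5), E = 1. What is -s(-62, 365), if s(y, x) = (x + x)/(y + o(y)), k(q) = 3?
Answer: 73/12 ≈ 6.0833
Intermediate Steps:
o(S) = 4 + S (o(S) = (S + 1) + 3 = (1 + S) + 3 = 4 + S)
s(y, x) = 2*x/(4 + 2*y) (s(y, x) = (x + x)/(y + (4 + y)) = (2*x)/(4 + 2*y) = 2*x/(4 + 2*y))
-s(-62, 365) = -365/(2 - 62) = -365/(-60) = -365*(-1)/60 = -1*(-73/12) = 73/12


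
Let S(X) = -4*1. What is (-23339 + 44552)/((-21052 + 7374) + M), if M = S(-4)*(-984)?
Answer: -21213/9742 ≈ -2.1775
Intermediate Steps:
S(X) = -4
M = 3936 (M = -4*(-984) = 3936)
(-23339 + 44552)/((-21052 + 7374) + M) = (-23339 + 44552)/((-21052 + 7374) + 3936) = 21213/(-13678 + 3936) = 21213/(-9742) = 21213*(-1/9742) = -21213/9742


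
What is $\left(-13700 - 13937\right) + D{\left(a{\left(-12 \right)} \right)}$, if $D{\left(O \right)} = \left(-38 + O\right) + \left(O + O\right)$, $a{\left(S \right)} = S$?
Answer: $-27711$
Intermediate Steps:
$D{\left(O \right)} = -38 + 3 O$ ($D{\left(O \right)} = \left(-38 + O\right) + 2 O = -38 + 3 O$)
$\left(-13700 - 13937\right) + D{\left(a{\left(-12 \right)} \right)} = \left(-13700 - 13937\right) + \left(-38 + 3 \left(-12\right)\right) = \left(-13700 - 13937\right) - 74 = -27637 - 74 = -27711$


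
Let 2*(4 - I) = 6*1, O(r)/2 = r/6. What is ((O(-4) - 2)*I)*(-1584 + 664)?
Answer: 9200/3 ≈ 3066.7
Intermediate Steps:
O(r) = r/3 (O(r) = 2*(r/6) = r/3)
I = 1 (I = 4 - 3 = 1)
((O(-4) - 2)*I)*(-1584 + 664) = (((1/3)*(-4) - 2)*1)*(-1584 + 664) = ((-4/3 - 2)*1)*(-920) = -10/3*1*(-920) = -10/3*(-920) = 9200/3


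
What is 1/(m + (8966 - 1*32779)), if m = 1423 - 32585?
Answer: -1/54975 ≈ -1.8190e-5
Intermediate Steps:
m = -31162
1/(m + (8966 - 1*32779)) = 1/(-31162 + (8966 - 1*32779)) = 1/(-31162 + (8966 - 32779)) = 1/(-31162 - 23813) = 1/(-54975) = -1/54975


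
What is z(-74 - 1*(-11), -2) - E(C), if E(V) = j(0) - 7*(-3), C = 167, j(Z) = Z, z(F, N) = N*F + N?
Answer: 103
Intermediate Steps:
z(F, N) = N + F*N (z(F, N) = F*N + N = N + F*N)
E(V) = 21 (E(V) = 0 - 7*(-3) = 0 + 21 = 21)
z(-74 - 1*(-11), -2) - E(C) = -2*(1 + (-74 - 1*(-11))) - 1*21 = -2*(1 + (-74 + 11)) - 21 = -2*(1 - 63) - 21 = -2*(-62) - 21 = 124 - 21 = 103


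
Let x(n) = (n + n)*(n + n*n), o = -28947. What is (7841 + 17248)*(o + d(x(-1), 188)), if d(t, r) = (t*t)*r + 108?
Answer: -723541671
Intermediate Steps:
x(n) = 2*n*(n + n**2) (x(n) = (2*n)*(n + n**2) = 2*n*(n + n**2))
d(t, r) = 108 + r*t**2 (d(t, r) = t**2*r + 108 = r*t**2 + 108 = 108 + r*t**2)
(7841 + 17248)*(o + d(x(-1), 188)) = (7841 + 17248)*(-28947 + (108 + 188*(2*(-1)**2*(1 - 1))**2)) = 25089*(-28947 + (108 + 188*(2*1*0)**2)) = 25089*(-28947 + (108 + 188*0**2)) = 25089*(-28947 + (108 + 188*0)) = 25089*(-28947 + (108 + 0)) = 25089*(-28947 + 108) = 25089*(-28839) = -723541671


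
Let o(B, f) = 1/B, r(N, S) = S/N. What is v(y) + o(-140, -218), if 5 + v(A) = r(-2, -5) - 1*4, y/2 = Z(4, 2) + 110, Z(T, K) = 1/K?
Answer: -911/140 ≈ -6.5071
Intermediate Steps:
y = 221 (y = 2*(1/2 + 110) = 2*(221/2) = 221)
v(A) = -13/2 (v(A) = -5 + (-5/(-2) - 1*4) = -5 + (-5*(-1/2) - 4) = -5 + (5/2 - 4) = -5 - 3/2 = -13/2)
v(y) + o(-140, -218) = -13/2 + 1/(-140) = -13/2 - 1/140 = -911/140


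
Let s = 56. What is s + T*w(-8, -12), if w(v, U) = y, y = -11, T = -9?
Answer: 155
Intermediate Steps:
w(v, U) = -11
s + T*w(-8, -12) = 56 - 9*(-11) = 56 + 99 = 155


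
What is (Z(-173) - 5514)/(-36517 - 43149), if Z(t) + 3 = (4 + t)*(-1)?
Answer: 2674/39833 ≈ 0.067130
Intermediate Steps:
Z(t) = -7 - t (Z(t) = -3 + (4 + t)*(-1) = -3 + (-4 - t) = -7 - t)
(Z(-173) - 5514)/(-36517 - 43149) = ((-7 - 1*(-173)) - 5514)/(-36517 - 43149) = ((-7 + 173) - 5514)/(-79666) = (166 - 5514)*(-1/79666) = -5348*(-1/79666) = 2674/39833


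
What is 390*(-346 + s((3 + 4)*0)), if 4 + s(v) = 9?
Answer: -132990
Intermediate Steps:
s(v) = 5 (s(v) = -4 + 9 = 5)
390*(-346 + s((3 + 4)*0)) = 390*(-346 + 5) = 390*(-341) = -132990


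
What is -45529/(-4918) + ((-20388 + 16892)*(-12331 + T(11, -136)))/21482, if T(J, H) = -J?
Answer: 4634306699/2296706 ≈ 2017.8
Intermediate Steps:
-45529/(-4918) + ((-20388 + 16892)*(-12331 + T(11, -136)))/21482 = -45529/(-4918) + ((-20388 + 16892)*(-12331 - 1*11))/21482 = -45529*(-1/4918) - 3496*(-12331 - 11)*(1/21482) = 45529/4918 - 3496*(-12342)*(1/21482) = 45529/4918 + 43147632*(1/21482) = 45529/4918 + 937992/467 = 4634306699/2296706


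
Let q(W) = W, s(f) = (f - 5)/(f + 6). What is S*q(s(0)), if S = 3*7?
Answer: -35/2 ≈ -17.500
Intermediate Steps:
s(f) = (-5 + f)/(6 + f)
S = 21
S*q(s(0)) = 21*((-5 + 0)/(6 + 0)) = 21*(-5/6) = -35/2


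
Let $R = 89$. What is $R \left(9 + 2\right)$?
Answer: $979$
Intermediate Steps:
$R \left(9 + 2\right) = 89 \left(9 + 2\right) = 89 \cdot 11 = 979$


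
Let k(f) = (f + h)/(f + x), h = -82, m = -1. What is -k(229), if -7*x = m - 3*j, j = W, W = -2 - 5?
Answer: -1029/1583 ≈ -0.65003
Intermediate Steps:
W = -7
j = -7
x = -20/7 (x = -(-1 - 3*(-7))/7 = -(-1 + 21)/7 = -⅐*20 = -20/7 ≈ -2.8571)
k(f) = (-82 + f)/(-20/7 + f) (k(f) = (f - 82)/(f - 20/7) = (-82 + f)/(-20/7 + f))
-k(229) = -7*(-82 + 229)/(-20 + 7*229) = -7*147/(-20 + 1603) = -7*147/1583 = -1*1029/1583 = -1029/1583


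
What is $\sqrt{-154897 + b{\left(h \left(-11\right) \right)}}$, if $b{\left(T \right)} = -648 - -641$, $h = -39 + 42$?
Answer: $34 i \sqrt{134} \approx 393.58 i$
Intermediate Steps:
$h = 3$
$b{\left(T \right)} = -7$ ($b{\left(T \right)} = -648 + 641 = -7$)
$\sqrt{-154897 + b{\left(h \left(-11\right) \right)}} = \sqrt{-154897 - 7} = \sqrt{-154904} = 34 i \sqrt{134}$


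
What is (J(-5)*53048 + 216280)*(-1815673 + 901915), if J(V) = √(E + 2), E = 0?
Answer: -197627580240 - 48473034384*√2 ≈ -2.6618e+11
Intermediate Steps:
J(V) = √2 (J(V) = √(0 + 2) = √2)
(J(-5)*53048 + 216280)*(-1815673 + 901915) = (√2*53048 + 216280)*(-1815673 + 901915) = (53048*√2 + 216280)*(-913758) = (216280 + 53048*√2)*(-913758) = -197627580240 - 48473034384*√2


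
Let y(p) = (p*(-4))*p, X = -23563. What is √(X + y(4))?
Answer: I*√23627 ≈ 153.71*I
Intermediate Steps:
y(p) = -4*p² (y(p) = (-4*p)*p = -4*p²)
√(X + y(4)) = √(-23563 - 4*4²) = √(-23563 - 4*16) = √(-23563 - 64) = √(-23627) = I*√23627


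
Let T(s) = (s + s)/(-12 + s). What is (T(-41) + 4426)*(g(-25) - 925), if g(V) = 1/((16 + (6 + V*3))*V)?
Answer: -57520985568/14045 ≈ -4.0955e+6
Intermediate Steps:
T(s) = 2*s/(-12 + s) (T(s) = (2*s)/(-12 + s) = 2*s/(-12 + s))
g(V) = 1/(V*(22 + 3*V)) (g(V) = 1/((16 + (6 + 3*V))*V) = 1/((22 + 3*V)*V) = 1/(V*(22 + 3*V)))
(T(-41) + 4426)*(g(-25) - 925) = (2*(-41)/(-12 - 41) + 4426)*(1/((-25)*(22 + 3*(-25))) - 925) = (2*(-41)/(-53) + 4426)*(-1/(25*(22 - 75)) - 925) = (2*(-41)*(-1/53) + 4426)*(-1/25/(-53) - 925) = (82/53 + 4426)*(-1/25*(-1/53) - 925) = 234660*(1/1325 - 925)/53 = (234660/53)*(-1225624/1325) = -57520985568/14045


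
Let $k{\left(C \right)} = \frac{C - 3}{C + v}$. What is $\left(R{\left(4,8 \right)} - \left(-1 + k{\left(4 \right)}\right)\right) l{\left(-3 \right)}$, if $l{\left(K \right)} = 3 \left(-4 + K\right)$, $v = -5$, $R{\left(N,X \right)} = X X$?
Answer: $-1386$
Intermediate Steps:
$R{\left(N,X \right)} = X^{2}$
$k{\left(C \right)} = \frac{-3 + C}{-5 + C}$ ($k{\left(C \right)} = \frac{C - 3}{C - 5} = \frac{-3 + C}{-5 + C}$)
$l{\left(K \right)} = -12 + 3 K$
$\left(R{\left(4,8 \right)} - \left(-1 + k{\left(4 \right)}\right)\right) l{\left(-3 \right)} = \left(8^{2} + \left(1 - \frac{-3 + 4}{-5 + 4}\right)\right) \left(-12 + 3 \left(-3\right)\right) = \left(64 + \left(1 - \frac{1}{-1} \cdot 1\right)\right) \left(-12 - 9\right) = \left(64 + \left(1 - \left(-1\right) 1\right)\right) \left(-21\right) = \left(64 + \left(1 - -1\right)\right) \left(-21\right) = \left(64 + \left(1 + 1\right)\right) \left(-21\right) = \left(64 + 2\right) \left(-21\right) = 66 \left(-21\right) = -1386$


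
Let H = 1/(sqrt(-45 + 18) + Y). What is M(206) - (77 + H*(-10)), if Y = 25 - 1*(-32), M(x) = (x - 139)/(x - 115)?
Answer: 10*(-2082*sqrt(3) + 39467*I)/(273*(sqrt(3) - 19*I)) ≈ -76.09 - 0.015861*I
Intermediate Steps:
M(x) = (-139 + x)/(-115 + x)
Y = 57 (Y = 25 + 32 = 57)
H = 1/(57 + 3*I*sqrt(3)) (H = 1/(sqrt(-45 + 18) + 57) = 1/(sqrt(-27) + 57) = 1/(3*I*sqrt(3) + 57) = 1/(57 + 3*I*sqrt(3)) ≈ 0.017399 - 0.0015861*I)
M(206) - (77 + H*(-10)) = (-139 + 206)/(-115 + 206) - (77 + (19/1092 - I*sqrt(3)/1092)*(-10)) = 67/91 - (77 + (-95/546 + 5*I*sqrt(3)/546)) = (1/91)*67 - (41947/546 + 5*I*sqrt(3)/546) = 67/91 + (-41947/546 - 5*I*sqrt(3)/546) = -5935/78 - 5*I*sqrt(3)/546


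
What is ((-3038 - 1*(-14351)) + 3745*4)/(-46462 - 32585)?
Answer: -26293/79047 ≈ -0.33262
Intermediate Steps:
((-3038 - 1*(-14351)) + 3745*4)/(-46462 - 32585) = ((-3038 + 14351) + 14980)/(-79047) = (11313 + 14980)*(-1/79047) = 26293*(-1/79047) = -26293/79047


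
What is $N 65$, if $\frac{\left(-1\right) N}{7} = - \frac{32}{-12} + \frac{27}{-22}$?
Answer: $- \frac{43225}{66} \approx -654.92$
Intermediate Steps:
$N = - \frac{665}{66}$ ($N = - 7 \left(- \frac{32}{-12} + \frac{27}{-22}\right) = - 7 \left(\left(-32\right) \left(- \frac{1}{12}\right) + 27 \left(- \frac{1}{22}\right)\right) = - 7 \left(\frac{8}{3} - \frac{27}{22}\right) = \left(-7\right) \frac{95}{66} = - \frac{665}{66} \approx -10.076$)
$N 65 = \left(- \frac{665}{66}\right) 65 = - \frac{43225}{66}$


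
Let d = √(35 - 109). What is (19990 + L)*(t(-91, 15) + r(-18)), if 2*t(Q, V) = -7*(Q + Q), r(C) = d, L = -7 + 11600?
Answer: 20118371 + 31583*I*√74 ≈ 2.0118e+7 + 2.7169e+5*I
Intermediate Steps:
L = 11593
d = I*√74 (d = √(-74) = I*√74 ≈ 8.6023*I)
r(C) = I*√74
t(Q, V) = -7*Q (t(Q, V) = (-7*(Q + Q))/2 = (-14*Q)/2 = -7*Q)
(19990 + L)*(t(-91, 15) + r(-18)) = (19990 + 11593)*(-7*(-91) + I*√74) = 31583*(637 + I*√74) = 20118371 + 31583*I*√74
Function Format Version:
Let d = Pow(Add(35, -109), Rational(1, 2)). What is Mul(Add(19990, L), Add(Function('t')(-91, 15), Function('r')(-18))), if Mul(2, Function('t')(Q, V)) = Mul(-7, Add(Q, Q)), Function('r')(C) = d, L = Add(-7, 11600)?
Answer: Add(20118371, Mul(31583, I, Pow(74, Rational(1, 2)))) ≈ Add(2.0118e+7, Mul(2.7169e+5, I))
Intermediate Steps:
L = 11593
d = Mul(I, Pow(74, Rational(1, 2))) (d = Pow(-74, Rational(1, 2)) = Mul(I, Pow(74, Rational(1, 2))) ≈ Mul(8.6023, I))
Function('r')(C) = Mul(I, Pow(74, Rational(1, 2)))
Function('t')(Q, V) = Mul(-7, Q) (Function('t')(Q, V) = Mul(Rational(1, 2), Mul(-7, Add(Q, Q))) = Mul(Rational(1, 2), Mul(-7, Mul(2, Q))) = Mul(Rational(1, 2), Mul(-14, Q)) = Mul(-7, Q))
Mul(Add(19990, L), Add(Function('t')(-91, 15), Function('r')(-18))) = Mul(Add(19990, 11593), Add(Mul(-7, -91), Mul(I, Pow(74, Rational(1, 2))))) = Mul(31583, Add(637, Mul(I, Pow(74, Rational(1, 2))))) = Add(20118371, Mul(31583, I, Pow(74, Rational(1, 2))))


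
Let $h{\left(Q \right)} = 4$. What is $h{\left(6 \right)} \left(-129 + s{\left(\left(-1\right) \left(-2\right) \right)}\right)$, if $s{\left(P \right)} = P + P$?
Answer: $-500$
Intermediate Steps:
$s{\left(P \right)} = 2 P$
$h{\left(6 \right)} \left(-129 + s{\left(\left(-1\right) \left(-2\right) \right)}\right) = 4 \left(-129 + 2 \left(\left(-1\right) \left(-2\right)\right)\right) = 4 \left(-129 + 2 \cdot 2\right) = 4 \left(-129 + 4\right) = 4 \left(-125\right) = -500$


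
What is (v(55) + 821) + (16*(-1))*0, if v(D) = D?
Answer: 876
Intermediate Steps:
(v(55) + 821) + (16*(-1))*0 = (55 + 821) + (16*(-1))*0 = 876 - 16*0 = 876 + 0 = 876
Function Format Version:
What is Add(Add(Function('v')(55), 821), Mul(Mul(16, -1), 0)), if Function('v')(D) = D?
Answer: 876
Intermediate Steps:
Add(Add(Function('v')(55), 821), Mul(Mul(16, -1), 0)) = Add(Add(55, 821), Mul(Mul(16, -1), 0)) = Add(876, Mul(-16, 0)) = Add(876, 0) = 876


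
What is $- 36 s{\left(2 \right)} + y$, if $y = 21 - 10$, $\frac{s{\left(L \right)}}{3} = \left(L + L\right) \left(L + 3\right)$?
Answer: $-2149$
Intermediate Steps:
$s{\left(L \right)} = 6 L \left(3 + L\right)$ ($s{\left(L \right)} = 3 \left(L + L\right) \left(L + 3\right) = 3 \cdot 2 L \left(3 + L\right) = 6 L \left(3 + L\right)$)
$y = 11$
$- 36 s{\left(2 \right)} + y = - 36 \cdot 6 \cdot 2 \left(3 + 2\right) + 11 = - 36 \cdot 6 \cdot 2 \cdot 5 + 11 = \left(-36\right) 60 + 11 = -2160 + 11 = -2149$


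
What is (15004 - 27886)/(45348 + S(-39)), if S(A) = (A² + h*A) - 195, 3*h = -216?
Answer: -2147/8247 ≈ -0.26034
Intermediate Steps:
h = -72 (h = (⅓)*(-216) = -72)
S(A) = -195 + A² - 72*A (S(A) = (A² - 72*A) - 195 = -195 + A² - 72*A)
(15004 - 27886)/(45348 + S(-39)) = (15004 - 27886)/(45348 + (-195 + (-39)² - 72*(-39))) = -12882/(45348 + (-195 + 1521 + 2808)) = -12882/(45348 + 4134) = -12882/49482 = -12882*1/49482 = -2147/8247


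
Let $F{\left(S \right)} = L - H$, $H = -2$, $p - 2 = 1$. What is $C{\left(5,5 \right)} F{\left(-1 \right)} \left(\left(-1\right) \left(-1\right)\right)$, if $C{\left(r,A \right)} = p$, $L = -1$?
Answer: $3$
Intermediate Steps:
$p = 3$ ($p = 2 + 1 = 3$)
$C{\left(r,A \right)} = 3$
$F{\left(S \right)} = 1$ ($F{\left(S \right)} = -1 - -2 = -1 + 2 = 1$)
$C{\left(5,5 \right)} F{\left(-1 \right)} \left(\left(-1\right) \left(-1\right)\right) = 3 \cdot 1 \left(\left(-1\right) \left(-1\right)\right) = 3 \cdot 1 = 3$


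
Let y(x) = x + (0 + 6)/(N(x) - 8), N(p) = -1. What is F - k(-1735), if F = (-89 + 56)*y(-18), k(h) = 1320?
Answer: -704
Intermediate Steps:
y(x) = -2/3 + x (y(x) = x + (0 + 6)/(-1 - 8) = x + 6/(-9) = x + 6*(-1/9) = x - 2/3 = -2/3 + x)
F = 616 (F = (-89 + 56)*(-2/3 - 18) = -33*(-56/3) = 616)
F - k(-1735) = 616 - 1*1320 = 616 - 1320 = -704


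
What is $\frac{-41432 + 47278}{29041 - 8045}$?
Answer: $\frac{2923}{10498} \approx 0.27843$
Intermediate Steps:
$\frac{-41432 + 47278}{29041 - 8045} = \frac{5846}{20996} = 5846 \cdot \frac{1}{20996} = \frac{2923}{10498}$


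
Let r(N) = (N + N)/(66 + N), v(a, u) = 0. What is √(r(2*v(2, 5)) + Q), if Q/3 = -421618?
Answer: I*√1264854 ≈ 1124.7*I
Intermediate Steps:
Q = -1264854 (Q = 3*(-421618) = -1264854)
r(N) = 2*N/(66 + N) (r(N) = (2*N)/(66 + N) = 2*N/(66 + N))
√(r(2*v(2, 5)) + Q) = √(2*(2*0)/(66 + 2*0) - 1264854) = √(2*0/(66 + 0) - 1264854) = √(2*0/66 - 1264854) = √(2*0*(1/66) - 1264854) = √(0 - 1264854) = √(-1264854) = I*√1264854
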